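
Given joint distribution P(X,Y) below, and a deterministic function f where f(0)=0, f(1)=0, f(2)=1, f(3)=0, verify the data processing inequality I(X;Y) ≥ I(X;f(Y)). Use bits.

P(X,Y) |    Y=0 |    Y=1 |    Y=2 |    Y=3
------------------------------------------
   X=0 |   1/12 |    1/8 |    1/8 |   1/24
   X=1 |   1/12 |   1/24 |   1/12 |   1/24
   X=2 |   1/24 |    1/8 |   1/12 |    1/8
I(X;Y) = 0.0820, I(X;f(Y)) = 0.0104, inequality holds: 0.0820 ≥ 0.0104

Data Processing Inequality: For any Markov chain X → Y → Z, we have I(X;Y) ≥ I(X;Z).

Here Z = f(Y) is a deterministic function of Y, forming X → Y → Z.

Original I(X;Y) = 0.0820 bits

After applying f:
P(X,Z) where Z=f(Y):
- P(X,Z=0) = P(X,Y=0) + P(X,Y=1) + P(X,Y=3)
- P(X,Z=1) = P(X,Y=2)

I(X;Z) = I(X;f(Y)) = 0.0104 bits

Verification: 0.0820 ≥ 0.0104 ✓

Information cannot be created by processing; the function f can only lose information about X.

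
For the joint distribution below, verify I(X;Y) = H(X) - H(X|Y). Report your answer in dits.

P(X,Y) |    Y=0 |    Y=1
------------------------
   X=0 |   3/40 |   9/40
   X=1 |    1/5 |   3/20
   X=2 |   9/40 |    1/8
I(X;Y) = 0.0249 dits

Mutual information has multiple equivalent forms:
- I(X;Y) = H(X) - H(X|Y)
- I(X;Y) = H(Y) - H(Y|X)
- I(X;Y) = H(X) + H(Y) - H(X,Y)

Computing all quantities:
H(X) = 0.4760, H(Y) = 0.3010, H(X,Y) = 0.7522
H(X|Y) = 0.4511, H(Y|X) = 0.2761

Verification:
H(X) - H(X|Y) = 0.4760 - 0.4511 = 0.0249
H(Y) - H(Y|X) = 0.3010 - 0.2761 = 0.0249
H(X) + H(Y) - H(X,Y) = 0.4760 + 0.3010 - 0.7522 = 0.0249

All forms give I(X;Y) = 0.0249 dits. ✓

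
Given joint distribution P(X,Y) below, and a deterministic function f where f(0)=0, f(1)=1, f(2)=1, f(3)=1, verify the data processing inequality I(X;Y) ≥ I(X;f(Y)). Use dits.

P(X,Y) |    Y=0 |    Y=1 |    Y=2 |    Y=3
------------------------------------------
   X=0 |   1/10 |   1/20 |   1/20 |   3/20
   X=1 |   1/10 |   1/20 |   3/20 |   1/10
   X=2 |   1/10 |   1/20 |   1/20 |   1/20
I(X;Y) = 0.0196, I(X;f(Y)) = 0.0036, inequality holds: 0.0196 ≥ 0.0036

Data Processing Inequality: For any Markov chain X → Y → Z, we have I(X;Y) ≥ I(X;Z).

Here Z = f(Y) is a deterministic function of Y, forming X → Y → Z.

Original I(X;Y) = 0.0196 dits

After applying f:
P(X,Z) where Z=f(Y):
- P(X,Z=0) = P(X,Y=0)
- P(X,Z=1) = P(X,Y=1) + P(X,Y=2) + P(X,Y=3)

I(X;Z) = I(X;f(Y)) = 0.0036 dits

Verification: 0.0196 ≥ 0.0036 ✓

Information cannot be created by processing; the function f can only lose information about X.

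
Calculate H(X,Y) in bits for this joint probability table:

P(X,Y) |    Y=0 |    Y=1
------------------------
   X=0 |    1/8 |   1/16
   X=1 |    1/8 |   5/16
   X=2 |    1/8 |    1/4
2.3994 bits

Joint entropy is H(X,Y) = -Σ_{x,y} p(x,y) log p(x,y).

Summing over all non-zero entries:
H(X,Y) = -[1/8·log_2(1/8) + 1/16·log_2(1/16) + 1/8·log_2(1/8) + 5/16·log_2(5/16) + 1/8·log_2(1/8) + 1/4·log_2(1/4)]
H(X,Y) = 2.3994 bits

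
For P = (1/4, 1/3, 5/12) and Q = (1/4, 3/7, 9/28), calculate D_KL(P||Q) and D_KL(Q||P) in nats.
D_KL(P||Q) = 0.0244, D_KL(Q||P) = 0.0243

KL divergence is not symmetric: D_KL(P||Q) ≠ D_KL(Q||P) in general.

D_KL(P||Q) = 0.0244 nats
D_KL(Q||P) = 0.0243 nats

No, they are not equal!

This asymmetry is why KL divergence is not a true distance metric.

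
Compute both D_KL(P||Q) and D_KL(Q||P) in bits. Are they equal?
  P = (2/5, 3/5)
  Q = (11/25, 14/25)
D_KL(P||Q) = 0.0047, D_KL(Q||P) = 0.0048

KL divergence is not symmetric: D_KL(P||Q) ≠ D_KL(Q||P) in general.

D_KL(P||Q) = 0.0047 bits
D_KL(Q||P) = 0.0048 bits

No, they are not equal!

This asymmetry is why KL divergence is not a true distance metric.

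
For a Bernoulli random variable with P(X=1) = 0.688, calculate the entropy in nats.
0.6207 nats

The binary entropy function is:
H(p) = -p log(p) - (1-p) log(1-p)

H(0.688) = -0.688 × log_e(0.688) - 0.312 × log_e(0.312)
H(0.688) = 0.6207 nats

Note: Binary entropy is maximized at p=0.5 (H=1 bit) and minimized at p=0 or p=1 (H=0).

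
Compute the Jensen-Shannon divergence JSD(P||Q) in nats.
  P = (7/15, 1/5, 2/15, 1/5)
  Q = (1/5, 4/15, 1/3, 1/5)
0.0520 nats

Jensen-Shannon divergence is:
JSD(P||Q) = 0.5 × D_KL(P||M) + 0.5 × D_KL(Q||M)
where M = 0.5 × (P + Q) is the mixture distribution.

M = 0.5 × (7/15, 1/5, 2/15, 1/5) + 0.5 × (1/5, 4/15, 1/3, 1/5) = (1/3, 7/30, 7/30, 1/5)

D_KL(P||M) = 0.0516 nats
D_KL(Q||M) = 0.0523 nats

JSD(P||Q) = 0.5 × 0.0516 + 0.5 × 0.0523 = 0.0520 nats

Unlike KL divergence, JSD is symmetric and bounded: 0 ≤ JSD ≤ log(2).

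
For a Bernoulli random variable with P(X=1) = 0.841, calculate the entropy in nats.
0.4380 nats

The binary entropy function is:
H(p) = -p log(p) - (1-p) log(1-p)

H(0.841) = -0.841 × log_e(0.841) - 0.159 × log_e(0.159)
H(0.841) = 0.4380 nats

Note: Binary entropy is maximized at p=0.5 (H=1 bit) and minimized at p=0 or p=1 (H=0).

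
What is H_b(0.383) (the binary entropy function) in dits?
0.2890 dits

The binary entropy function is:
H(p) = -p log(p) - (1-p) log(1-p)

H(0.383) = -0.383 × log_10(0.383) - 0.617 × log_10(0.617)
H(0.383) = 0.2890 dits

Note: Binary entropy is maximized at p=0.5 (H=1 bit) and minimized at p=0 or p=1 (H=0).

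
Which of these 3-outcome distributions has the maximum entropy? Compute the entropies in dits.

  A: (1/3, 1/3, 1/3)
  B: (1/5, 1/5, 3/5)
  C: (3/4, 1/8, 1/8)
A

For a discrete distribution over n outcomes, entropy is maximized by the uniform distribution.

Computing entropies:
H(A) = 0.4771 dits
H(B) = 0.4127 dits
H(C) = 0.3195 dits

The uniform distribution (where all probabilities equal 1/3) achieves the maximum entropy of log_10(3) = 0.4771 dits.

Distribution A has the highest entropy.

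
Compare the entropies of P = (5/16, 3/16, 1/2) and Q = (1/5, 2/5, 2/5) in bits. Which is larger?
Q

Computing entropies in bits:
H(P) = 1.4772
H(Q) = 1.5219

Distribution Q has higher entropy.

Intuition: The distribution closer to uniform (more spread out) has higher entropy.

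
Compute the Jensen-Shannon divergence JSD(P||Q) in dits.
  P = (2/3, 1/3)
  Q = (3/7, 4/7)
0.0125 dits

Jensen-Shannon divergence is:
JSD(P||Q) = 0.5 × D_KL(P||M) + 0.5 × D_KL(Q||M)
where M = 0.5 × (P + Q) is the mixture distribution.

M = 0.5 × (2/3, 1/3) + 0.5 × (3/7, 4/7) = (0.547619, 0.452381)

D_KL(P||M) = 0.0127 dits
D_KL(Q||M) = 0.0124 dits

JSD(P||Q) = 0.5 × 0.0127 + 0.5 × 0.0124 = 0.0125 dits

Unlike KL divergence, JSD is symmetric and bounded: 0 ≤ JSD ≤ log(2).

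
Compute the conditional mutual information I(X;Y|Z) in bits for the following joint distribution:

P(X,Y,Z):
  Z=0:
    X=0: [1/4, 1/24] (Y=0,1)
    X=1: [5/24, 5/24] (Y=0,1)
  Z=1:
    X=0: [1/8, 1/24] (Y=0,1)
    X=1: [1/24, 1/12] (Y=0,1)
0.1116 bits

Conditional mutual information: I(X;Y|Z) = H(X|Z) + H(Y|Z) - H(X,Y|Z)

H(Z) = 0.8709
H(X,Z) = 1.8506 → H(X|Z) = 0.9797
H(Y,Z) = 1.8217 → H(Y|Z) = 0.9508
H(X,Y,Z) = 2.6898 → H(X,Y|Z) = 1.8189

I(X;Y|Z) = 0.9797 + 0.9508 - 1.8189 = 0.1116 bits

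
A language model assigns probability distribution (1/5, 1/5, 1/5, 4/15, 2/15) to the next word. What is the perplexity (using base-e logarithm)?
4.8880

Perplexity is e^H (or exp(H) for natural log).

First, H = -Σ p log p = 1.5868 nats
Perplexity = e^1.5868 = 4.8880

Interpretation: The model's uncertainty is equivalent to choosing uniformly among 4.9 options.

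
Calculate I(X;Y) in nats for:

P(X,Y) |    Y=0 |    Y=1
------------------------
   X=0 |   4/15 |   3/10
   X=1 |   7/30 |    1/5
0.0023 nats

Mutual information: I(X;Y) = H(X) + H(Y) - H(X,Y)

Marginals:
P(X) = (17/30, 13/30), H(X) = 0.6842 nats
P(Y) = (1/2, 1/2), H(Y) = 0.6931 nats

Joint entropy: H(X,Y) = 1.3751 nats

I(X;Y) = 0.6842 + 0.6931 - 1.3751 = 0.0023 nats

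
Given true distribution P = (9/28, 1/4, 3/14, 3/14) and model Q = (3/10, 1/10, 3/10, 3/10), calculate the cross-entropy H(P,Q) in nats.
1.4786 nats

Cross-entropy: H(P,Q) = -Σ p(x) log q(x)

Alternatively: H(P,Q) = H(P) + D_KL(P||Q)
H(P) = 1.3716 nats
D_KL(P||Q) = 0.1070 nats

H(P,Q) = 1.3716 + 0.1070 = 1.4786 nats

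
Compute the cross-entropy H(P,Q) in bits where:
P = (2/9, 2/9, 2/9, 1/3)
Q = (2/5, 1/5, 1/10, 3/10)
2.1269 bits

Cross-entropy: H(P,Q) = -Σ p(x) log q(x)

Alternatively: H(P,Q) = H(P) + D_KL(P||Q)
H(P) = 1.9749 bits
D_KL(P||Q) = 0.1520 bits

H(P,Q) = 1.9749 + 0.1520 = 2.1269 bits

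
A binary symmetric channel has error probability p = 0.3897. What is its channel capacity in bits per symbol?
0.0354 bits

For a binary symmetric channel (BSC) with error probability p:
Capacity C = 1 - H(p) bits per symbol

where H(p) = -p log₂(p) - (1-p) log₂(1-p) is the binary entropy function.

H(0.3897) = 0.9646 bits
C = 1 - 0.9646 = 0.0354 bits per symbol

This means we can reliably transmit up to 0.0354 bits of information per channel use.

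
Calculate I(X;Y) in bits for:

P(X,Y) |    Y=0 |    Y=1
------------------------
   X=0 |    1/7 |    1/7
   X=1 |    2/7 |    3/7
0.0060 bits

Mutual information: I(X;Y) = H(X) + H(Y) - H(X,Y)

Marginals:
P(X) = (2/7, 5/7), H(X) = 0.8631 bits
P(Y) = (3/7, 4/7), H(Y) = 0.9852 bits

Joint entropy: H(X,Y) = 1.8424 bits

I(X;Y) = 0.8631 + 0.9852 - 1.8424 = 0.0060 bits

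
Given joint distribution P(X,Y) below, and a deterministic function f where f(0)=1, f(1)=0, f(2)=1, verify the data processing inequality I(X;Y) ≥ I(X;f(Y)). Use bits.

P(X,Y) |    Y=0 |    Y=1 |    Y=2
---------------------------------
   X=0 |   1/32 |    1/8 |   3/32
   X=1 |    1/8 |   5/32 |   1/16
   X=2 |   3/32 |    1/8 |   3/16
I(X;Y) = 0.0722, I(X;f(Y)) = 0.0210, inequality holds: 0.0722 ≥ 0.0210

Data Processing Inequality: For any Markov chain X → Y → Z, we have I(X;Y) ≥ I(X;Z).

Here Z = f(Y) is a deterministic function of Y, forming X → Y → Z.

Original I(X;Y) = 0.0722 bits

After applying f:
P(X,Z) where Z=f(Y):
- P(X,Z=0) = P(X,Y=1)
- P(X,Z=1) = P(X,Y=0) + P(X,Y=2)

I(X;Z) = I(X;f(Y)) = 0.0210 bits

Verification: 0.0722 ≥ 0.0210 ✓

Information cannot be created by processing; the function f can only lose information about X.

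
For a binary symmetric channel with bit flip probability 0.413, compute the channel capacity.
0.0220 bits

For a binary symmetric channel (BSC) with error probability p:
Capacity C = 1 - H(p) bits per symbol

where H(p) = -p log₂(p) - (1-p) log₂(1-p) is the binary entropy function.

H(0.413) = 0.9780 bits
C = 1 - 0.9780 = 0.0220 bits per symbol

This means we can reliably transmit up to 0.0220 bits of information per channel use.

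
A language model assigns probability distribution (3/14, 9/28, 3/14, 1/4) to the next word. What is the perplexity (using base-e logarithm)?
3.9416

Perplexity is e^H (or exp(H) for natural log).

First, H = -Σ p log p = 1.3716 nats
Perplexity = e^1.3716 = 3.9416

Interpretation: The model's uncertainty is equivalent to choosing uniformly among 3.9 options.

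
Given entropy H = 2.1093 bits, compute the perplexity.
4.3148

Perplexity is 2^H (or exp(H) for natural log).

H = 2.1093 bits
Perplexity = 2^2.1093 = 4.3148

Interpretation: The model's uncertainty is equivalent to choosing uniformly among 4.3 options.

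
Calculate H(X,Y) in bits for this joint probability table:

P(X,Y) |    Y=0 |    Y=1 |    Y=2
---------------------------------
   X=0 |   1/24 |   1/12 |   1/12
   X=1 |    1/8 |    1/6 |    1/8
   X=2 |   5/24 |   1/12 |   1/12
3.0383 bits

Joint entropy is H(X,Y) = -Σ_{x,y} p(x,y) log p(x,y).

Summing over all non-zero entries:
H(X,Y) = -[1/24·log_2(1/24) + 1/12·log_2(1/12) + 1/12·log_2(1/12) + 1/8·log_2(1/8) + 1/6·log_2(1/6) + 1/8·log_2(1/8) + 5/24·log_2(5/24) + 1/12·log_2(1/12) + 1/12·log_2(1/12)]
H(X,Y) = 3.0383 bits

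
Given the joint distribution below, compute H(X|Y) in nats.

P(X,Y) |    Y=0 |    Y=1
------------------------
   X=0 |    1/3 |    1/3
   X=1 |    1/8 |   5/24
0.6295 nats

Using the chain rule: H(X|Y) = H(X,Y) - H(Y)

First, compute H(X,Y) = 1.3191 nats

Marginal P(Y) = (11/24, 13/24)
H(Y) = 0.6897 nats

H(X|Y) = H(X,Y) - H(Y) = 1.3191 - 0.6897 = 0.6295 nats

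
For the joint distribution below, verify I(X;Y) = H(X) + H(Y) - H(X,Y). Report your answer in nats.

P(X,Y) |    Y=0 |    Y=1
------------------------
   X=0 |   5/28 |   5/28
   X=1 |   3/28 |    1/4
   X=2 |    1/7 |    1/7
I(X;Y) = 0.0191 nats

Mutual information has multiple equivalent forms:
- I(X;Y) = H(X) - H(X|Y)
- I(X;Y) = H(Y) - H(Y|X)
- I(X;Y) = H(X) + H(Y) - H(X,Y)

Computing all quantities:
H(X) = 1.0934, H(Y) = 0.6829, H(X,Y) = 1.7571
H(X|Y) = 1.0742, H(Y|X) = 0.6638

Verification:
H(X) - H(X|Y) = 1.0934 - 1.0742 = 0.0191
H(Y) - H(Y|X) = 0.6829 - 0.6638 = 0.0191
H(X) + H(Y) - H(X,Y) = 1.0934 + 0.6829 - 1.7571 = 0.0191

All forms give I(X;Y) = 0.0191 nats. ✓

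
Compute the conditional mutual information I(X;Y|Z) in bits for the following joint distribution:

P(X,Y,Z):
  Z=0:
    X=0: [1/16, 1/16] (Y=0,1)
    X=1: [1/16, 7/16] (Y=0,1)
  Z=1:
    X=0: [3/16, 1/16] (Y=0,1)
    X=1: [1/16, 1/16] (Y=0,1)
0.0710 bits

Conditional mutual information: I(X;Y|Z) = H(X|Z) + H(Y|Z) - H(X,Y|Z)

H(Z) = 0.9544
H(X,Z) = 1.7500 → H(X|Z) = 0.7956
H(Y,Z) = 1.7500 → H(Y|Z) = 0.7956
H(X,Y,Z) = 2.4746 → H(X,Y|Z) = 1.5202

I(X;Y|Z) = 0.7956 + 0.7956 - 1.5202 = 0.0710 bits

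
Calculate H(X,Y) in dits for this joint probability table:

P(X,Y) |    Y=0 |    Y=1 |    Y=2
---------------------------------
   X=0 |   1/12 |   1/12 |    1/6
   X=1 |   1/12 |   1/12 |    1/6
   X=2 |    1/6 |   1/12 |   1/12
0.9287 dits

Joint entropy is H(X,Y) = -Σ_{x,y} p(x,y) log p(x,y).

Summing over all non-zero entries:
H(X,Y) = -[1/12·log_10(1/12) + 1/12·log_10(1/12) + 1/6·log_10(1/6) + 1/12·log_10(1/12) + 1/12·log_10(1/12) + 1/6·log_10(1/6) + 1/6·log_10(1/6) + 1/12·log_10(1/12) + 1/12·log_10(1/12)]
H(X,Y) = 0.9287 dits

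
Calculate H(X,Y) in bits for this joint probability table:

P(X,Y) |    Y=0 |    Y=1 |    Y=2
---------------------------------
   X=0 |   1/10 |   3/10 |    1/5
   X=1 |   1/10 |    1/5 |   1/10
2.4464 bits

Joint entropy is H(X,Y) = -Σ_{x,y} p(x,y) log p(x,y).

Summing over all non-zero entries:
H(X,Y) = -[1/10·log_2(1/10) + 3/10·log_2(3/10) + 1/5·log_2(1/5) + 1/10·log_2(1/10) + 1/5·log_2(1/5) + 1/10·log_2(1/10)]
H(X,Y) = 2.4464 bits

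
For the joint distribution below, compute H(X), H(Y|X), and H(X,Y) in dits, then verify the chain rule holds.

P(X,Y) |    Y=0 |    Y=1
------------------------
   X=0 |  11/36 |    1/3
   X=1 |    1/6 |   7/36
H(X,Y) = 0.5844, H(X) = 0.2841, H(Y|X) = 0.3003 (all in dits)

Chain rule: H(X,Y) = H(X) + H(Y|X)

Left side — joint entropy directly:
H(X,Y) = -Σ p(x,y) log p(x,y) = 0.5844 dits

Right side — compute H(Y|X) from the conditional distributions:
P(X) = (23/36, 13/36), so H(X) = 0.2841 dits
H(Y|X) = Σ_x P(X=x) · H(Y|X=x):
  P(Y|X=0) = (11/23, 12/23), H(Y|X=0) = 0.3006, weight P(X=0) = 23/36
  P(Y|X=1) = (6/13, 7/13), H(Y|X=1) = 0.2997, weight P(X=1) = 13/36
H(Y|X) = 0.3003 dits

H(X) + H(Y|X) = 0.2841 + 0.3003 = 0.5844 dits

Both sides equal 0.5844 dits. ✓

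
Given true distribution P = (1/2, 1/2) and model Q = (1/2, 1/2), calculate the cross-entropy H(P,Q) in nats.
0.6931 nats

Cross-entropy: H(P,Q) = -Σ p(x) log q(x)

Alternatively: H(P,Q) = H(P) + D_KL(P||Q)
H(P) = 0.6931 nats
D_KL(P||Q) = 0.0000 nats

H(P,Q) = 0.6931 + 0.0000 = 0.6931 nats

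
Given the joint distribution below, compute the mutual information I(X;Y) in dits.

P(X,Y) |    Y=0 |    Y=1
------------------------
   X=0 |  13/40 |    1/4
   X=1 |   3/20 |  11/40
0.0097 dits

Mutual information: I(X;Y) = H(X) + H(Y) - H(X,Y)

Marginals:
P(X) = (23/40, 17/40), H(X) = 0.2961 dits
P(Y) = (19/40, 21/40), H(Y) = 0.3005 dits

Joint entropy: H(X,Y) = 0.5869 dits

I(X;Y) = 0.2961 + 0.3005 - 0.5869 = 0.0097 dits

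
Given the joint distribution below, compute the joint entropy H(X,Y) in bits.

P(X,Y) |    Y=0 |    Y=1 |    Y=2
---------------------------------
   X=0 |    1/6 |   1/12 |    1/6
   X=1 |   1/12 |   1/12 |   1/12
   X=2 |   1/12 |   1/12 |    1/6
3.0850 bits

Joint entropy is H(X,Y) = -Σ_{x,y} p(x,y) log p(x,y).

Summing over all non-zero entries:
H(X,Y) = -[1/6·log_2(1/6) + 1/12·log_2(1/12) + 1/6·log_2(1/6) + 1/12·log_2(1/12) + 1/12·log_2(1/12) + 1/12·log_2(1/12) + 1/12·log_2(1/12) + 1/12·log_2(1/12) + 1/6·log_2(1/6)]
H(X,Y) = 3.0850 bits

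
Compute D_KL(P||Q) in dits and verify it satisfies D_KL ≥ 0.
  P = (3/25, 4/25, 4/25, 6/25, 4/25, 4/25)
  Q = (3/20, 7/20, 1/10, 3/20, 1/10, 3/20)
0.0528 dits

KL divergence satisfies the Gibbs inequality: D_KL(P||Q) ≥ 0 for all distributions P, Q.

D_KL(P||Q) = Σ p(x) log(p(x)/q(x))
Term by term:
  x=0: 3/25 × log_10[(3/25)/(3/20)] = -0.0116
  x=1: 4/25 × log_10[(4/25)/(7/20)] = -0.0544
  x=2: 4/25 × log_10[(4/25)/(1/10)] = 0.0327
  x=3: 6/25 × log_10[(6/25)/(3/20)] = 0.0490
  x=4: 4/25 × log_10[(4/25)/(1/10)] = 0.0327
  x=5: 4/25 × log_10[(4/25)/(3/20)] = 0.0045
D_KL(P||Q) = 0.0528 dits

D_KL(P||Q) = 0.0528 ≥ 0 ✓

This non-negativity is a fundamental property: relative entropy cannot be negative because it measures how different Q is from P.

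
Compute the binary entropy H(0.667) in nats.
0.6363 nats

The binary entropy function is:
H(p) = -p log(p) - (1-p) log(1-p)

H(0.667) = -0.667 × log_e(0.667) - 0.333 × log_e(0.333)
H(0.667) = 0.6363 nats

Note: Binary entropy is maximized at p=0.5 (H=1 bit) and minimized at p=0 or p=1 (H=0).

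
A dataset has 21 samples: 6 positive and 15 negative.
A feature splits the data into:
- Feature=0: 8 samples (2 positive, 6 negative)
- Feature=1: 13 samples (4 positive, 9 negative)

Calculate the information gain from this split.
0.0028 bits

Information Gain = H(Y) - H(Y|Feature)

Before split:
P(positive) = 6/21 = 0.2857
H(Y) = 0.8631 bits

After split:
Feature=0: H = 0.8113 bits (weight = 8/21)
Feature=1: H = 0.8905 bits (weight = 13/21)
H(Y|Feature) = (8/21)×0.8113 + (13/21)×0.8905 = 0.8603 bits

Information Gain = 0.8631 - 0.8603 = 0.0028 bits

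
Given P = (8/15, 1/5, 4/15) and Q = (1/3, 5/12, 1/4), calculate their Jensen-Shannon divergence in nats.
0.0312 nats

Jensen-Shannon divergence is:
JSD(P||Q) = 0.5 × D_KL(P||M) + 0.5 × D_KL(Q||M)
where M = 0.5 × (P + Q) is the mixture distribution.

M = 0.5 × (8/15, 1/5, 4/15) + 0.5 × (1/3, 5/12, 1/4) = (13/30, 0.308333, 0.258333)

D_KL(P||M) = 0.0326 nats
D_KL(Q||M) = 0.0298 nats

JSD(P||Q) = 0.5 × 0.0326 + 0.5 × 0.0298 = 0.0312 nats

Unlike KL divergence, JSD is symmetric and bounded: 0 ≤ JSD ≤ log(2).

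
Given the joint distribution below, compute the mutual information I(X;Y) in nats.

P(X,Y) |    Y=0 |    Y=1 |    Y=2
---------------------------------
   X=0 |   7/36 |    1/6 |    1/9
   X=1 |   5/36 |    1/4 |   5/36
0.0130 nats

Mutual information: I(X;Y) = H(X) + H(Y) - H(X,Y)

Marginals:
P(X) = (17/36, 19/36), H(X) = 0.6916 nats
P(Y) = (1/3, 5/12, 1/4), H(Y) = 1.0776 nats

Joint entropy: H(X,Y) = 1.7561 nats

I(X;Y) = 0.6916 + 1.0776 - 1.7561 = 0.0130 nats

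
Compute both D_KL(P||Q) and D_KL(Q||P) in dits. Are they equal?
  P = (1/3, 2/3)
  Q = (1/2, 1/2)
D_KL(P||Q) = 0.0246, D_KL(Q||P) = 0.0256

KL divergence is not symmetric: D_KL(P||Q) ≠ D_KL(Q||P) in general.

D_KL(P||Q) = 0.0246 dits
D_KL(Q||P) = 0.0256 dits

No, they are not equal!

This asymmetry is why KL divergence is not a true distance metric.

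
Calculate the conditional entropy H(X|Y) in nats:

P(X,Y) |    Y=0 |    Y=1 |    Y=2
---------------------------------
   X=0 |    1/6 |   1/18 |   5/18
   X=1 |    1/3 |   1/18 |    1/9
0.6279 nats

Using the chain rule: H(X|Y) = H(X,Y) - H(Y)

First, compute H(X,Y) = 1.5859 nats

Marginal P(Y) = (1/2, 1/9, 7/18)
H(Y) = 0.9580 nats

H(X|Y) = H(X,Y) - H(Y) = 1.5859 - 0.9580 = 0.6279 nats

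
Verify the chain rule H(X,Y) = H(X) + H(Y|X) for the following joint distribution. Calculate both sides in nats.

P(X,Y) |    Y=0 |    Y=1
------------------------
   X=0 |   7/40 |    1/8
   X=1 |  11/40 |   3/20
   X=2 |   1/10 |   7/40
H(X,Y) = 1.7398, H(X) = 1.0799, H(Y|X) = 0.6599 (all in nats)

Chain rule: H(X,Y) = H(X) + H(Y|X)

Left side — joint entropy directly:
H(X,Y) = -Σ p(x,y) log p(x,y) = 1.7398 nats

Right side — compute H(Y|X) from the conditional distributions:
P(X) = (3/10, 17/40, 11/40), so H(X) = 1.0799 nats
H(Y|X) = Σ_x P(X=x) · H(Y|X=x):
  P(Y|X=0) = (7/12, 5/12), H(Y|X=0) = 0.6792, weight P(X=0) = 3/10
  P(Y|X=1) = (11/17, 6/17), H(Y|X=1) = 0.6492, weight P(X=1) = 17/40
  P(Y|X=2) = (4/11, 7/11), H(Y|X=2) = 0.6555, weight P(X=2) = 11/40
H(Y|X) = 0.6599 nats

H(X) + H(Y|X) = 1.0799 + 0.6599 = 1.7398 nats

Both sides equal 1.7398 nats. ✓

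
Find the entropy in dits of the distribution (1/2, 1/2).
0.3010 dits

Shannon entropy is H(X) = -Σ p(x) log p(x).

For P = (1/2, 1/2):
H = -1/2 × log_10(1/2) -1/2 × log_10(1/2)
H = 0.3010 dits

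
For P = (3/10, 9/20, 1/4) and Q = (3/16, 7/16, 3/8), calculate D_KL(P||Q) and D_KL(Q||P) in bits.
D_KL(P||Q) = 0.0755, D_KL(Q||P) = 0.0744

KL divergence is not symmetric: D_KL(P||Q) ≠ D_KL(Q||P) in general.

D_KL(P||Q) = 0.0755 bits
D_KL(Q||P) = 0.0744 bits

No, they are not equal!

This asymmetry is why KL divergence is not a true distance metric.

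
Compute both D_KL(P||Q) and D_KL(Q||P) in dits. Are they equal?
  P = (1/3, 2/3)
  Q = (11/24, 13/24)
D_KL(P||Q) = 0.0140, D_KL(Q||P) = 0.0145

KL divergence is not symmetric: D_KL(P||Q) ≠ D_KL(Q||P) in general.

D_KL(P||Q) = 0.0140 dits
D_KL(Q||P) = 0.0145 dits

No, they are not equal!

This asymmetry is why KL divergence is not a true distance metric.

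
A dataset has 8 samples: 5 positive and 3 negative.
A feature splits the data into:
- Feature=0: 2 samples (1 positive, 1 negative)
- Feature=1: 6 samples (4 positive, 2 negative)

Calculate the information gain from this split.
0.0157 bits

Information Gain = H(Y) - H(Y|Feature)

Before split:
P(positive) = 5/8 = 0.6250
H(Y) = 0.9544 bits

After split:
Feature=0: H = 1.0000 bits (weight = 2/8)
Feature=1: H = 0.9183 bits (weight = 6/8)
H(Y|Feature) = (2/8)×1.0000 + (6/8)×0.9183 = 0.9387 bits

Information Gain = 0.9544 - 0.9387 = 0.0157 bits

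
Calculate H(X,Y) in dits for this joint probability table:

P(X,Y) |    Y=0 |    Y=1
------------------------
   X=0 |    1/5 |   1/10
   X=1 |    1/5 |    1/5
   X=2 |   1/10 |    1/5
0.7592 dits

Joint entropy is H(X,Y) = -Σ_{x,y} p(x,y) log p(x,y).

Summing over all non-zero entries:
H(X,Y) = -[1/5·log_10(1/5) + 1/10·log_10(1/10) + 1/5·log_10(1/5) + 1/5·log_10(1/5) + 1/10·log_10(1/10) + 1/5·log_10(1/5)]
H(X,Y) = 0.7592 dits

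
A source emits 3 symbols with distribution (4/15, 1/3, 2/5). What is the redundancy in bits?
0.0194 bits

Redundancy measures how far a source is from maximum entropy:
R = H_max - H(X)

Maximum entropy for 3 symbols: H_max = log_2(3) = 1.5850 bits
Actual entropy: H(X) = 1.5656 bits
Redundancy: R = 1.5850 - 1.5656 = 0.0194 bits

This redundancy represents potential for compression: the source could be compressed by 0.0194 bits per symbol.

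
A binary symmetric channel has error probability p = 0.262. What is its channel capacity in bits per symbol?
0.1703 bits

For a binary symmetric channel (BSC) with error probability p:
Capacity C = 1 - H(p) bits per symbol

where H(p) = -p log₂(p) - (1-p) log₂(1-p) is the binary entropy function.

H(0.262) = 0.8297 bits
C = 1 - 0.8297 = 0.1703 bits per symbol

This means we can reliably transmit up to 0.1703 bits of information per channel use.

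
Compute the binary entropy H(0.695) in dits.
0.2671 dits

The binary entropy function is:
H(p) = -p log(p) - (1-p) log(1-p)

H(0.695) = -0.695 × log_10(0.695) - 0.305 × log_10(0.305)
H(0.695) = 0.2671 dits

Note: Binary entropy is maximized at p=0.5 (H=1 bit) and minimized at p=0 or p=1 (H=0).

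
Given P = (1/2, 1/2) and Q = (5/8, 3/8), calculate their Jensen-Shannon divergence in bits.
0.0115 bits

Jensen-Shannon divergence is:
JSD(P||Q) = 0.5 × D_KL(P||M) + 0.5 × D_KL(Q||M)
where M = 0.5 × (P + Q) is the mixture distribution.

M = 0.5 × (1/2, 1/2) + 0.5 × (5/8, 3/8) = (9/16, 7/16)

D_KL(P||M) = 0.0114 bits
D_KL(Q||M) = 0.0116 bits

JSD(P||Q) = 0.5 × 0.0114 + 0.5 × 0.0116 = 0.0115 bits

Unlike KL divergence, JSD is symmetric and bounded: 0 ≤ JSD ≤ log(2).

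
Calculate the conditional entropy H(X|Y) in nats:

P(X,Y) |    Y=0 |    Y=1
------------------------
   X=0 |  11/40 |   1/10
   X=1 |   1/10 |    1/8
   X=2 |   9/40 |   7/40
1.0431 nats

Using the chain rule: H(X|Y) = H(X,Y) - H(Y)

First, compute H(X,Y) = 1.7161 nats

Marginal P(Y) = (3/5, 2/5)
H(Y) = 0.6730 nats

H(X|Y) = H(X,Y) - H(Y) = 1.7161 - 0.6730 = 1.0431 nats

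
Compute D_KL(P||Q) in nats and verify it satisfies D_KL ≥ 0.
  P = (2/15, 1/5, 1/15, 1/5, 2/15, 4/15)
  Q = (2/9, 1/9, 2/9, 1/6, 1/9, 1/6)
0.1553 nats

KL divergence satisfies the Gibbs inequality: D_KL(P||Q) ≥ 0 for all distributions P, Q.

D_KL(P||Q) = Σ p(x) log(p(x)/q(x))
Term by term:
  x=0: 2/15 × log_e[(2/15)/(2/9)] = -0.0681
  x=1: 1/5 × log_e[(1/5)/(1/9)] = 0.1176
  x=2: 1/15 × log_e[(1/15)/(2/9)] = -0.0803
  x=3: 1/5 × log_e[(1/5)/(1/6)] = 0.0365
  x=4: 2/15 × log_e[(2/15)/(1/9)] = 0.0243
  x=5: 4/15 × log_e[(4/15)/(1/6)] = 0.1253
D_KL(P||Q) = 0.1553 nats

D_KL(P||Q) = 0.1553 ≥ 0 ✓

This non-negativity is a fundamental property: relative entropy cannot be negative because it measures how different Q is from P.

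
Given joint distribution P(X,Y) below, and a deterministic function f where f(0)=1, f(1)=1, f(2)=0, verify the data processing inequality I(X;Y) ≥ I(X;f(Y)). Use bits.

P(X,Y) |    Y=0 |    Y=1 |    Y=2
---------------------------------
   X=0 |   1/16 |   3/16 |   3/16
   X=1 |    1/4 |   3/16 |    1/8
I(X;Y) = 0.0847, I(X;f(Y)) = 0.0351, inequality holds: 0.0847 ≥ 0.0351

Data Processing Inequality: For any Markov chain X → Y → Z, we have I(X;Y) ≥ I(X;Z).

Here Z = f(Y) is a deterministic function of Y, forming X → Y → Z.

Original I(X;Y) = 0.0847 bits

After applying f:
P(X,Z) where Z=f(Y):
- P(X,Z=0) = P(X,Y=2)
- P(X,Z=1) = P(X,Y=0) + P(X,Y=1)

I(X;Z) = I(X;f(Y)) = 0.0351 bits

Verification: 0.0847 ≥ 0.0351 ✓

Information cannot be created by processing; the function f can only lose information about X.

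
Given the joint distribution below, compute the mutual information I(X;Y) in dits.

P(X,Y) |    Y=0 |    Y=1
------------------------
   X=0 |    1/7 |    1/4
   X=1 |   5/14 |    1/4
0.0106 dits

Mutual information: I(X;Y) = H(X) + H(Y) - H(X,Y)

Marginals:
P(X) = (11/28, 17/28), H(X) = 0.2910 dits
P(Y) = (1/2, 1/2), H(Y) = 0.3010 dits

Joint entropy: H(X,Y) = 0.5815 dits

I(X;Y) = 0.2910 + 0.3010 - 0.5815 = 0.0106 dits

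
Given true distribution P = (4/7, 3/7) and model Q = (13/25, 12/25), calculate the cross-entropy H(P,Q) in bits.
0.9929 bits

Cross-entropy: H(P,Q) = -Σ p(x) log q(x)

Alternatively: H(P,Q) = H(P) + D_KL(P||Q)
H(P) = 0.9852 bits
D_KL(P||Q) = 0.0077 bits

H(P,Q) = 0.9852 + 0.0077 = 0.9929 bits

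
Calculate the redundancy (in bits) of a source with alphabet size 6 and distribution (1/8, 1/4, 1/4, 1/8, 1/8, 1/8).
0.0850 bits

Redundancy measures how far a source is from maximum entropy:
R = H_max - H(X)

Maximum entropy for 6 symbols: H_max = log_2(6) = 2.5850 bits
Actual entropy: H(X) = 2.5000 bits
Redundancy: R = 2.5850 - 2.5000 = 0.0850 bits

This redundancy represents potential for compression: the source could be compressed by 0.0850 bits per symbol.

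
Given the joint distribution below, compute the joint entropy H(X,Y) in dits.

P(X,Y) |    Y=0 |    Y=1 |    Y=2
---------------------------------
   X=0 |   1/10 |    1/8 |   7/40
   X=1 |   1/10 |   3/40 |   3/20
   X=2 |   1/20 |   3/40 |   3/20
0.9263 dits

Joint entropy is H(X,Y) = -Σ_{x,y} p(x,y) log p(x,y).

Summing over all non-zero entries:
H(X,Y) = -[1/10·log_10(1/10) + 1/8·log_10(1/8) + 7/40·log_10(7/40) + 1/10·log_10(1/10) + 3/40·log_10(3/40) + 3/20·log_10(3/20) + 1/20·log_10(1/20) + 3/40·log_10(3/40) + 3/20·log_10(3/20)]
H(X,Y) = 0.9263 dits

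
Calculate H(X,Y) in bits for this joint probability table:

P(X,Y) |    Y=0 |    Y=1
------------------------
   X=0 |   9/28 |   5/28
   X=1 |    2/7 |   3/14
1.9628 bits

Joint entropy is H(X,Y) = -Σ_{x,y} p(x,y) log p(x,y).

Summing over all non-zero entries:
H(X,Y) = -[9/28·log_2(9/28) + 5/28·log_2(5/28) + 2/7·log_2(2/7) + 3/14·log_2(3/14)]
H(X,Y) = 1.9628 bits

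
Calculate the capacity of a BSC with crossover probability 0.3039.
0.1140 bits

For a binary symmetric channel (BSC) with error probability p:
Capacity C = 1 - H(p) bits per symbol

where H(p) = -p log₂(p) - (1-p) log₂(1-p) is the binary entropy function.

H(0.3039) = 0.8860 bits
C = 1 - 0.8860 = 0.1140 bits per symbol

This means we can reliably transmit up to 0.1140 bits of information per channel use.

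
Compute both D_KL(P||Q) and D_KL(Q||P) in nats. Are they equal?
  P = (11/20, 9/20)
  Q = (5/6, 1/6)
D_KL(P||Q) = 0.2184, D_KL(Q||P) = 0.1807

KL divergence is not symmetric: D_KL(P||Q) ≠ D_KL(Q||P) in general.

D_KL(P||Q) = 0.2184 nats
D_KL(Q||P) = 0.1807 nats

No, they are not equal!

This asymmetry is why KL divergence is not a true distance metric.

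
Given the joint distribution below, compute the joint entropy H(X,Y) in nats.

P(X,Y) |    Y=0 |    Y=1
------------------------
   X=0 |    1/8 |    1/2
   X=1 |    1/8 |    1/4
1.2130 nats

Joint entropy is H(X,Y) = -Σ_{x,y} p(x,y) log p(x,y).

Summing over all non-zero entries:
H(X,Y) = -[1/8·log_e(1/8) + 1/2·log_e(1/2) + 1/8·log_e(1/8) + 1/4·log_e(1/4)]
H(X,Y) = 1.2130 nats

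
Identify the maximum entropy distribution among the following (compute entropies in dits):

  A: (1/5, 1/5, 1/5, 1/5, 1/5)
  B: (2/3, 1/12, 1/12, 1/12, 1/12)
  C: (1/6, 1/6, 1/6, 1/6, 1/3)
A

For a discrete distribution over n outcomes, entropy is maximized by the uniform distribution.

Computing entropies:
H(A) = 0.6990 dits
H(B) = 0.4771 dits
H(C) = 0.6778 dits

The uniform distribution (where all probabilities equal 1/5) achieves the maximum entropy of log_10(5) = 0.6990 dits.

Distribution A has the highest entropy.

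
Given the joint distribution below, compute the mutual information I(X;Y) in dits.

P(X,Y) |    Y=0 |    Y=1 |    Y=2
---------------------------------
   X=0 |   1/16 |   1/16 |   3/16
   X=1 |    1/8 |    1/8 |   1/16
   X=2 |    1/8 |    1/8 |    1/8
0.0244 dits

Mutual information: I(X;Y) = H(X) + H(Y) - H(X,Y)

Marginals:
P(X) = (5/16, 5/16, 3/8), H(X) = 0.4755 dits
P(Y) = (5/16, 5/16, 3/8), H(Y) = 0.4755 dits

Joint entropy: H(X,Y) = 0.9265 dits

I(X;Y) = 0.4755 + 0.4755 - 0.9265 = 0.0244 dits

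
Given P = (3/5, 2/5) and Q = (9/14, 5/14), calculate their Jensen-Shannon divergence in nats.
0.0010 nats

Jensen-Shannon divergence is:
JSD(P||Q) = 0.5 × D_KL(P||M) + 0.5 × D_KL(Q||M)
where M = 0.5 × (P + Q) is the mixture distribution.

M = 0.5 × (3/5, 2/5) + 0.5 × (9/14, 5/14) = (0.621429, 0.378571)

D_KL(P||M) = 0.0010 nats
D_KL(Q||M) = 0.0010 nats

JSD(P||Q) = 0.5 × 0.0010 + 0.5 × 0.0010 = 0.0010 nats

Unlike KL divergence, JSD is symmetric and bounded: 0 ≤ JSD ≤ log(2).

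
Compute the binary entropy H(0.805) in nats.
0.4934 nats

The binary entropy function is:
H(p) = -p log(p) - (1-p) log(1-p)

H(0.805) = -0.805 × log_e(0.805) - 0.195 × log_e(0.195)
H(0.805) = 0.4934 nats

Note: Binary entropy is maximized at p=0.5 (H=1 bit) and minimized at p=0 or p=1 (H=0).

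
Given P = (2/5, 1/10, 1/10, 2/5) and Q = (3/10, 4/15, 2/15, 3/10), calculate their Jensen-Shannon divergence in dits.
0.0122 dits

Jensen-Shannon divergence is:
JSD(P||Q) = 0.5 × D_KL(P||M) + 0.5 × D_KL(Q||M)
where M = 0.5 × (P + Q) is the mixture distribution.

M = 0.5 × (2/5, 1/10, 1/10, 2/5) + 0.5 × (3/10, 4/15, 2/15, 3/10) = (7/20, 0.183333, 0.116667, 7/20)

D_KL(P||M) = 0.0134 dits
D_KL(Q||M) = 0.0110 dits

JSD(P||Q) = 0.5 × 0.0134 + 0.5 × 0.0110 = 0.0122 dits

Unlike KL divergence, JSD is symmetric and bounded: 0 ≤ JSD ≤ log(2).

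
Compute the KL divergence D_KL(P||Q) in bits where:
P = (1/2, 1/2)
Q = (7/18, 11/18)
0.0365 bits

KL divergence: D_KL(P||Q) = Σ p(x) log(p(x)/q(x))

Computing term by term:
  x=0: 1/2 × log_2[(1/2)/(7/18)] = 1/2 × 0.3626 = 0.1813
  x=1: 1/2 × log_2[(1/2)/(11/18)] = 1/2 × -0.2895 = -0.1448

D_KL(P||Q) = 0.0365 bits

Note: KL divergence is always non-negative and equals 0 iff P = Q.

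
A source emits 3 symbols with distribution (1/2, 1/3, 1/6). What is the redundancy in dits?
0.0379 dits

Redundancy measures how far a source is from maximum entropy:
R = H_max - H(X)

Maximum entropy for 3 symbols: H_max = log_10(3) = 0.4771 dits
Actual entropy: H(X) = 0.4392 dits
Redundancy: R = 0.4771 - 0.4392 = 0.0379 dits

This redundancy represents potential for compression: the source could be compressed by 0.0379 dits per symbol.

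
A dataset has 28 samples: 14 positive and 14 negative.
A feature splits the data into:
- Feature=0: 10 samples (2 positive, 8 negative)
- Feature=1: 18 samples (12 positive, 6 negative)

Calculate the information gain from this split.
0.1518 bits

Information Gain = H(Y) - H(Y|Feature)

Before split:
P(positive) = 14/28 = 0.5000
H(Y) = 1.0000 bits

After split:
Feature=0: H = 0.7219 bits (weight = 10/28)
Feature=1: H = 0.9183 bits (weight = 18/28)
H(Y|Feature) = (10/28)×0.7219 + (18/28)×0.9183 = 0.8482 bits

Information Gain = 1.0000 - 0.8482 = 0.1518 bits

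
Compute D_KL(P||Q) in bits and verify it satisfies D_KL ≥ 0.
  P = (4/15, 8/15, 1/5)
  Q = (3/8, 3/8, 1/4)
0.0755 bits

KL divergence satisfies the Gibbs inequality: D_KL(P||Q) ≥ 0 for all distributions P, Q.

D_KL(P||Q) = Σ p(x) log(p(x)/q(x))
Term by term:
  x=0: 4/15 × log_2[(4/15)/(3/8)] = -0.1312
  x=1: 8/15 × log_2[(8/15)/(3/8)] = 0.2710
  x=2: 1/5 × log_2[(1/5)/(1/4)] = -0.0644
D_KL(P||Q) = 0.0755 bits

D_KL(P||Q) = 0.0755 ≥ 0 ✓

This non-negativity is a fundamental property: relative entropy cannot be negative because it measures how different Q is from P.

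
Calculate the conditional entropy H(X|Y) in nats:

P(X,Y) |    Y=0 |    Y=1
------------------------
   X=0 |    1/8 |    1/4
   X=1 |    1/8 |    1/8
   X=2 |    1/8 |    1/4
1.0713 nats

Using the chain rule: H(X|Y) = H(X,Y) - H(Y)

First, compute H(X,Y) = 1.7329 nats

Marginal P(Y) = (3/8, 5/8)
H(Y) = 0.6616 nats

H(X|Y) = H(X,Y) - H(Y) = 1.7329 - 0.6616 = 1.0713 nats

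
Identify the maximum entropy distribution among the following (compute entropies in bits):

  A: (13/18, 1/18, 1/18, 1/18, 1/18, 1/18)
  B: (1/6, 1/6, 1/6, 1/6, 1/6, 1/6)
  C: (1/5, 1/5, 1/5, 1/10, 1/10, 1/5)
B

For a discrete distribution over n outcomes, entropy is maximized by the uniform distribution.

Computing entropies:
H(A) = 1.4974 bits
H(B) = 2.5850 bits
H(C) = 2.5219 bits

The uniform distribution (where all probabilities equal 1/6) achieves the maximum entropy of log_2(6) = 2.5850 bits.

Distribution B has the highest entropy.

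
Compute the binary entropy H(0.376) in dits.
0.2875 dits

The binary entropy function is:
H(p) = -p log(p) - (1-p) log(1-p)

H(0.376) = -0.376 × log_10(0.376) - 0.624 × log_10(0.624)
H(0.376) = 0.2875 dits

Note: Binary entropy is maximized at p=0.5 (H=1 bit) and minimized at p=0 or p=1 (H=0).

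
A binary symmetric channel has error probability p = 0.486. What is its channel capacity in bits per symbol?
0.0006 bits

For a binary symmetric channel (BSC) with error probability p:
Capacity C = 1 - H(p) bits per symbol

where H(p) = -p log₂(p) - (1-p) log₂(1-p) is the binary entropy function.

H(0.486) = 0.9994 bits
C = 1 - 0.9994 = 0.0006 bits per symbol

This means we can reliably transmit up to 0.0006 bits of information per channel use.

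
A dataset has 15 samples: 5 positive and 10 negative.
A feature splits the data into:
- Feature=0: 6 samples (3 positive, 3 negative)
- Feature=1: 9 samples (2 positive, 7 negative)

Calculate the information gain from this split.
0.0598 bits

Information Gain = H(Y) - H(Y|Feature)

Before split:
P(positive) = 5/15 = 0.3333
H(Y) = 0.9183 bits

After split:
Feature=0: H = 1.0000 bits (weight = 6/15)
Feature=1: H = 0.7642 bits (weight = 9/15)
H(Y|Feature) = (6/15)×1.0000 + (9/15)×0.7642 = 0.8585 bits

Information Gain = 0.9183 - 0.8585 = 0.0598 bits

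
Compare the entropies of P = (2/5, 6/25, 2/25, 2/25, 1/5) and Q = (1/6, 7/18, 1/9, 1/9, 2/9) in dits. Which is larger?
Q

Computing entropies in dits:
H(P) = 0.6232
H(Q) = 0.6464

Distribution Q has higher entropy.

Intuition: The distribution closer to uniform (more spread out) has higher entropy.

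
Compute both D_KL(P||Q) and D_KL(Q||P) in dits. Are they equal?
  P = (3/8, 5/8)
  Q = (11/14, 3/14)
D_KL(P||Q) = 0.1701, D_KL(Q||P) = 0.1528

KL divergence is not symmetric: D_KL(P||Q) ≠ D_KL(Q||P) in general.

D_KL(P||Q) = 0.1701 dits
D_KL(Q||P) = 0.1528 dits

No, they are not equal!

This asymmetry is why KL divergence is not a true distance metric.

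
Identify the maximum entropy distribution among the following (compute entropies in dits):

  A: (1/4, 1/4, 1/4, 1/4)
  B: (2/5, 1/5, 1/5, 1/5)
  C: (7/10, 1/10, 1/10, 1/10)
A

For a discrete distribution over n outcomes, entropy is maximized by the uniform distribution.

Computing entropies:
H(A) = 0.6021 dits
H(B) = 0.5786 dits
H(C) = 0.4084 dits

The uniform distribution (where all probabilities equal 1/4) achieves the maximum entropy of log_10(4) = 0.6021 dits.

Distribution A has the highest entropy.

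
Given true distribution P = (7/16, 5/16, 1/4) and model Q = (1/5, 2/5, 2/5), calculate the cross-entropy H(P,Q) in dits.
0.5296 dits

Cross-entropy: H(P,Q) = -Σ p(x) log q(x)

Alternatively: H(P,Q) = H(P) + D_KL(P||Q)
H(P) = 0.4654 dits
D_KL(P||Q) = 0.0642 dits

H(P,Q) = 0.4654 + 0.0642 = 0.5296 dits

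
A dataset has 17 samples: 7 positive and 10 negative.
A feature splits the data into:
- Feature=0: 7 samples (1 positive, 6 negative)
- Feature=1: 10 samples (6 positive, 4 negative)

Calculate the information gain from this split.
0.1626 bits

Information Gain = H(Y) - H(Y|Feature)

Before split:
P(positive) = 7/17 = 0.4118
H(Y) = 0.9774 bits

After split:
Feature=0: H = 0.5917 bits (weight = 7/17)
Feature=1: H = 0.9710 bits (weight = 10/17)
H(Y|Feature) = (7/17)×0.5917 + (10/17)×0.9710 = 0.8148 bits

Information Gain = 0.9774 - 0.8148 = 0.1626 bits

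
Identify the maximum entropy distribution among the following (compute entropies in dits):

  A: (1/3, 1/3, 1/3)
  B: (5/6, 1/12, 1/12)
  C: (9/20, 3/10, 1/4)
A

For a discrete distribution over n outcomes, entropy is maximized by the uniform distribution.

Computing entropies:
H(A) = 0.4771 dits
H(B) = 0.2458 dits
H(C) = 0.4634 dits

The uniform distribution (where all probabilities equal 1/3) achieves the maximum entropy of log_10(3) = 0.4771 dits.

Distribution A has the highest entropy.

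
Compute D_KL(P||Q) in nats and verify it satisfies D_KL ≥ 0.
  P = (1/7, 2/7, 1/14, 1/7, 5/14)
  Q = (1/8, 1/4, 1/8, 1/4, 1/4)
0.0647 nats

KL divergence satisfies the Gibbs inequality: D_KL(P||Q) ≥ 0 for all distributions P, Q.

D_KL(P||Q) = Σ p(x) log(p(x)/q(x))
Term by term:
  x=0: 1/7 × log_e[(1/7)/(1/8)] = 0.0191
  x=1: 2/7 × log_e[(2/7)/(1/4)] = 0.0382
  x=2: 1/14 × log_e[(1/14)/(1/8)] = -0.0400
  x=3: 1/7 × log_e[(1/7)/(1/4)] = -0.0799
  x=4: 5/14 × log_e[(5/14)/(1/4)] = 0.1274
D_KL(P||Q) = 0.0647 nats

D_KL(P||Q) = 0.0647 ≥ 0 ✓

This non-negativity is a fundamental property: relative entropy cannot be negative because it measures how different Q is from P.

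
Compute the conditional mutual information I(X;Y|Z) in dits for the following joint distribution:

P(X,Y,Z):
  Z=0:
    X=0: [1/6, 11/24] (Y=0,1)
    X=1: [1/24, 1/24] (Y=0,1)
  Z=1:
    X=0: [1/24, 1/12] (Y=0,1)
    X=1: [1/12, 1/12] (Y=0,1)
0.0056 dits

Conditional mutual information: I(X;Y|Z) = H(X|Z) + H(Y|Z) - H(X,Y|Z)

H(Z) = 0.2622
H(X,Z) = 0.4601 → H(X|Z) = 0.1979
H(Y,Z) = 0.5350 → H(Y|Z) = 0.2729
H(X,Y,Z) = 0.7273 → H(X,Y|Z) = 0.4651

I(X;Y|Z) = 0.1979 + 0.2729 - 0.4651 = 0.0056 dits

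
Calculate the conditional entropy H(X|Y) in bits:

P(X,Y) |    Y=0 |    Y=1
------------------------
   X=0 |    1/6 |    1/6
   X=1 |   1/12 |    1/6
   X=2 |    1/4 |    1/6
1.5221 bits

Using the chain rule: H(X|Y) = H(X,Y) - H(Y)

First, compute H(X,Y) = 2.5221 bits

Marginal P(Y) = (1/2, 1/2)
H(Y) = 1.0000 bits

H(X|Y) = H(X,Y) - H(Y) = 2.5221 - 1.0000 = 1.5221 bits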